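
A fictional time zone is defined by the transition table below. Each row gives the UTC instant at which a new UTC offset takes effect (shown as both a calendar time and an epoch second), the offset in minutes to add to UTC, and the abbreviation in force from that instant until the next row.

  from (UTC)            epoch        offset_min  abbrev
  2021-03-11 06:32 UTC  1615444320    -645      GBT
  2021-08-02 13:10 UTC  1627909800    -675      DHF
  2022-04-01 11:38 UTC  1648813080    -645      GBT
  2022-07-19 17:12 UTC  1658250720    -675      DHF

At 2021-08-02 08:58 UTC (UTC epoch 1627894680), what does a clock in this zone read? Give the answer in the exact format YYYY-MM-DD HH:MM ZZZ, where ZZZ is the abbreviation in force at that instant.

2021-08-01 22:13 GBT

Query: 2021-08-02 08:58 UTC
Rule 1/4 (GBT, -10:45): 2021-03-11 06:32 UTC ≤ query < 2021-08-02 13:10 UTC
8·60 + 58 - 645 = -107 min
-107 = -1·1440 + 1333; 1333 = 22·60 + 13 → 22:13, 2021-08-02 - 1 day = 2021-08-01
→ 2021-08-01 22:13 GBT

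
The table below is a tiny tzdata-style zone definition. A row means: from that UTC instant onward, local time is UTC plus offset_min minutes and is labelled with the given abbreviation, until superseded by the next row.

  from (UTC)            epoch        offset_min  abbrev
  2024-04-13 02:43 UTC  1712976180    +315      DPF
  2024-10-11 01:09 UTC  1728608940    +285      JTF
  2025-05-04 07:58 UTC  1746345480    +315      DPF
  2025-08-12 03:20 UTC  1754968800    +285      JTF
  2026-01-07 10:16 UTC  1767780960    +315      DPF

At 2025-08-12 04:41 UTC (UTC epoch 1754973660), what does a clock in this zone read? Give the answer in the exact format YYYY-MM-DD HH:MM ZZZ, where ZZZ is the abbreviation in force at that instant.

Query: 2025-08-12 04:41 UTC
Rule 4/5 (JTF, +04:45): 2025-08-12 03:20 UTC ≤ query < 2026-01-07 10:16 UTC
4·60 + 41 + 285 = 566 min
566 = 0·1440 + 566; 566 = 9·60 + 26 → 09:26, same day
→ 2025-08-12 09:26 JTF

2025-08-12 09:26 JTF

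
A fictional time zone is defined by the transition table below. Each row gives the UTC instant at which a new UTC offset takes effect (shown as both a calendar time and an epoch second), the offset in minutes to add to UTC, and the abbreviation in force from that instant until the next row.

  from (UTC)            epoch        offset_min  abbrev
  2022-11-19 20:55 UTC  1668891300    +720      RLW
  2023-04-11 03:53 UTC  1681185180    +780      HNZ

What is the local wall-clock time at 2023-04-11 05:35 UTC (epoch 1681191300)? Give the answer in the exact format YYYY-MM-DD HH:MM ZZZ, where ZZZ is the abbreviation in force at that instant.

Query: 2023-04-11 05:35 UTC
Rule 2/2 (HNZ, +13:00): 2023-04-11 03:53 UTC ≤ query < +∞
5·60 + 35 + 780 = 1115 min
1115 = 0·1440 + 1115; 1115 = 18·60 + 35 → 18:35, same day
→ 2023-04-11 18:35 HNZ

2023-04-11 18:35 HNZ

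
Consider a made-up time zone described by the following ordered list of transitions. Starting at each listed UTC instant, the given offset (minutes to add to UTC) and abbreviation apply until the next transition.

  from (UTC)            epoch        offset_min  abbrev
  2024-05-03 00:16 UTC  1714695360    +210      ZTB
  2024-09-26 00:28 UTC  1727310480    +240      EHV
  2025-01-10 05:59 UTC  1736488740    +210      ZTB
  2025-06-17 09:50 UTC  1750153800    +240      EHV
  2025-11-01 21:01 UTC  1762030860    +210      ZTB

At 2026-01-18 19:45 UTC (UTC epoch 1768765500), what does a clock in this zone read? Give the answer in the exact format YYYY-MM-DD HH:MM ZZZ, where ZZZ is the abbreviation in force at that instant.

Query: 2026-01-18 19:45 UTC
Rule 5/5 (ZTB, +03:30): 2025-11-01 21:01 UTC ≤ query < +∞
19·60 + 45 + 210 = 1395 min
1395 = 0·1440 + 1395; 1395 = 23·60 + 15 → 23:15, same day
→ 2026-01-18 23:15 ZTB

2026-01-18 23:15 ZTB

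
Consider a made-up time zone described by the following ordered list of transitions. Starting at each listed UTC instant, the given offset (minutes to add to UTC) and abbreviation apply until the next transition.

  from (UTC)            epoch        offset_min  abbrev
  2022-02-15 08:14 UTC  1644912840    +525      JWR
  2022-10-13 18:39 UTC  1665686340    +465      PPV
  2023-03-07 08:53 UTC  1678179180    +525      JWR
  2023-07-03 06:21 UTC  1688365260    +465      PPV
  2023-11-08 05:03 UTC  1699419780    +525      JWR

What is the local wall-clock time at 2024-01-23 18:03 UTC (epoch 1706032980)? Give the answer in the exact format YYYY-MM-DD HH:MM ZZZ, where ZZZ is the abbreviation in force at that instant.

2024-01-24 02:48 JWR

Query: 2024-01-23 18:03 UTC
Rule 5/5 (JWR, +08:45): 2023-11-08 05:03 UTC ≤ query < +∞
18·60 + 3 + 525 = 1608 min
1608 = 1·1440 + 168; 168 = 2·60 + 48 → 02:48, 2024-01-23 + 1 day = 2024-01-24
→ 2024-01-24 02:48 JWR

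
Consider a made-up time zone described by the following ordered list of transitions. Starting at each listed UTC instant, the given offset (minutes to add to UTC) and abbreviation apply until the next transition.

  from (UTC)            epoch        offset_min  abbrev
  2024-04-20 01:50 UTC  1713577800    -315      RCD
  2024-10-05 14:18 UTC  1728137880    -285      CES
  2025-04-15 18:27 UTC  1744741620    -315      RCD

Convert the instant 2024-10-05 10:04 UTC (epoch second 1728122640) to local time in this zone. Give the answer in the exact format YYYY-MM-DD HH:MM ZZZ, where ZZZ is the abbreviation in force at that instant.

Query: 2024-10-05 10:04 UTC
Rule 1/3 (RCD, -05:15): 2024-04-20 01:50 UTC ≤ query < 2024-10-05 14:18 UTC
10·60 + 4 - 315 = 289 min
289 = 0·1440 + 289; 289 = 4·60 + 49 → 04:49, same day
→ 2024-10-05 04:49 RCD

2024-10-05 04:49 RCD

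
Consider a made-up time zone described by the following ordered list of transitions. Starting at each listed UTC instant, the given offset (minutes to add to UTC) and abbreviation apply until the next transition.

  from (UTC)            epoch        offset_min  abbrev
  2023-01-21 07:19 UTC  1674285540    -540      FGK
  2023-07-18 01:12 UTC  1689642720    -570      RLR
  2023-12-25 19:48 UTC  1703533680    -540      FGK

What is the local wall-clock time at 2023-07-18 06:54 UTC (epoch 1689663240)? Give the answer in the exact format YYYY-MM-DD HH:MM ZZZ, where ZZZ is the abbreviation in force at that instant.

2023-07-17 21:24 RLR

Query: 2023-07-18 06:54 UTC
Rule 2/3 (RLR, -09:30): 2023-07-18 01:12 UTC ≤ query < 2023-12-25 19:48 UTC
6·60 + 54 - 570 = -156 min
-156 = -1·1440 + 1284; 1284 = 21·60 + 24 → 21:24, 2023-07-18 - 1 day = 2023-07-17
→ 2023-07-17 21:24 RLR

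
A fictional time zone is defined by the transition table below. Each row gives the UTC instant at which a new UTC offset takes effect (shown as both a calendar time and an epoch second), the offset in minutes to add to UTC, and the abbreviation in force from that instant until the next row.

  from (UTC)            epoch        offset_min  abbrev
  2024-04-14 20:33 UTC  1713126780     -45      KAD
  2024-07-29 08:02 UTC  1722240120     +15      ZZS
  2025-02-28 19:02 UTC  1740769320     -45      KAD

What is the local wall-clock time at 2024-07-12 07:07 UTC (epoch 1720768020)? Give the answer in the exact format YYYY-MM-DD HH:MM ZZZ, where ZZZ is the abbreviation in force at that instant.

2024-07-12 06:22 KAD

Query: 2024-07-12 07:07 UTC
Rule 1/3 (KAD, -00:45): 2024-04-14 20:33 UTC ≤ query < 2024-07-29 08:02 UTC
7·60 + 7 - 45 = 382 min
382 = 0·1440 + 382; 382 = 6·60 + 22 → 06:22, same day
→ 2024-07-12 06:22 KAD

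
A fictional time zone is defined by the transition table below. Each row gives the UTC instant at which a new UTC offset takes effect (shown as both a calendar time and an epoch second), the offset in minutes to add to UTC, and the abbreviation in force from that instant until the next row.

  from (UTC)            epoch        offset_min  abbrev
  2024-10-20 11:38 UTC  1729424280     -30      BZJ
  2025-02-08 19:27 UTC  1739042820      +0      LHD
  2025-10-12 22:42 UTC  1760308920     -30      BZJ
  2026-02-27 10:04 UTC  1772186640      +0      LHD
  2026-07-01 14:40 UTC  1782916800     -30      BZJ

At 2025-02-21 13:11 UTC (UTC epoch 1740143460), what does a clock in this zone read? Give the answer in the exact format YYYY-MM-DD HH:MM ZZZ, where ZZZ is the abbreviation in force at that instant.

Query: 2025-02-21 13:11 UTC
Rule 2/5 (LHD, +00:00): 2025-02-08 19:27 UTC ≤ query < 2025-10-12 22:42 UTC
13·60 + 11 + 0 = 791 min
791 = 0·1440 + 791; 791 = 13·60 + 11 → 13:11, same day
→ 2025-02-21 13:11 LHD

2025-02-21 13:11 LHD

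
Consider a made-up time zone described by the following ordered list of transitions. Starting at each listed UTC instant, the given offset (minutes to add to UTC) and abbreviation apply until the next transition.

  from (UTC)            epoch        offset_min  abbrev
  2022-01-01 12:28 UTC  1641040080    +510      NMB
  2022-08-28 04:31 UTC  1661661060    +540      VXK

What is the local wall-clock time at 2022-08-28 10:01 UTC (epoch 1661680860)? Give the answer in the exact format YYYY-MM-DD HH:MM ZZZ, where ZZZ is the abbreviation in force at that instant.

Query: 2022-08-28 10:01 UTC
Rule 2/2 (VXK, +09:00): 2022-08-28 04:31 UTC ≤ query < +∞
10·60 + 1 + 540 = 1141 min
1141 = 0·1440 + 1141; 1141 = 19·60 + 1 → 19:01, same day
→ 2022-08-28 19:01 VXK

2022-08-28 19:01 VXK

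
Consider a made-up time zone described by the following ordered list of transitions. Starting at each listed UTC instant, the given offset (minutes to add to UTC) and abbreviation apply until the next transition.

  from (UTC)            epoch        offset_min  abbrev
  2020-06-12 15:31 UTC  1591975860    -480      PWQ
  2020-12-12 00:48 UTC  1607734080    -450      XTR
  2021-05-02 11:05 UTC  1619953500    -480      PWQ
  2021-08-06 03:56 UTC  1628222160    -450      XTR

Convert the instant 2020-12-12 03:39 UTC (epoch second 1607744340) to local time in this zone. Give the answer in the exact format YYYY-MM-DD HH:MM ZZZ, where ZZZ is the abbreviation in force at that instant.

Query: 2020-12-12 03:39 UTC
Rule 2/4 (XTR, -07:30): 2020-12-12 00:48 UTC ≤ query < 2021-05-02 11:05 UTC
3·60 + 39 - 450 = -231 min
-231 = -1·1440 + 1209; 1209 = 20·60 + 9 → 20:09, 2020-12-12 - 1 day = 2020-12-11
→ 2020-12-11 20:09 XTR

2020-12-11 20:09 XTR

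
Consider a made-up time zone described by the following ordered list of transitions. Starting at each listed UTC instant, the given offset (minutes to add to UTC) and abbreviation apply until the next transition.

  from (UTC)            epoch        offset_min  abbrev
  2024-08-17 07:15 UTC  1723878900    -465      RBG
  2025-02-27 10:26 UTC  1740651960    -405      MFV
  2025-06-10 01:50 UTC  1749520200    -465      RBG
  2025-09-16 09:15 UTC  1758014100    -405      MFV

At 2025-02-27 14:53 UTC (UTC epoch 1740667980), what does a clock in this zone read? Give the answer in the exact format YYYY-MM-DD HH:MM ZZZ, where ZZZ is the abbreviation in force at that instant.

2025-02-27 08:08 MFV

Query: 2025-02-27 14:53 UTC
Rule 2/4 (MFV, -06:45): 2025-02-27 10:26 UTC ≤ query < 2025-06-10 01:50 UTC
14·60 + 53 - 405 = 488 min
488 = 0·1440 + 488; 488 = 8·60 + 8 → 08:08, same day
→ 2025-02-27 08:08 MFV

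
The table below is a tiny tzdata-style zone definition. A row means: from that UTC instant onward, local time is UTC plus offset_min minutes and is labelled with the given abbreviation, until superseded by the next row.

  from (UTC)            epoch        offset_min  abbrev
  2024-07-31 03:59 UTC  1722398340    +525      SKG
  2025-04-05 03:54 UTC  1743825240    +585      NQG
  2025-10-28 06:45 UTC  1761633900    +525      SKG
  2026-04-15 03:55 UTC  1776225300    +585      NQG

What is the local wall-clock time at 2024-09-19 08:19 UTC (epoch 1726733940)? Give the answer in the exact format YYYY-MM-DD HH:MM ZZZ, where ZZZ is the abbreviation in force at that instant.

2024-09-19 17:04 SKG

Query: 2024-09-19 08:19 UTC
Rule 1/4 (SKG, +08:45): 2024-07-31 03:59 UTC ≤ query < 2025-04-05 03:54 UTC
8·60 + 19 + 525 = 1024 min
1024 = 0·1440 + 1024; 1024 = 17·60 + 4 → 17:04, same day
→ 2024-09-19 17:04 SKG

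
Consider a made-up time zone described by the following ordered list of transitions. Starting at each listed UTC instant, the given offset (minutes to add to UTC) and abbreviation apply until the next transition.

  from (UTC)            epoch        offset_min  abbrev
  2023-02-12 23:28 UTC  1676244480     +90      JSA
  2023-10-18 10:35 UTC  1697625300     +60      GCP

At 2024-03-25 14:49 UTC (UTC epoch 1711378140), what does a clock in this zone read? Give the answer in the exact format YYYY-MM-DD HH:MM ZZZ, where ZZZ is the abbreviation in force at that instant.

2024-03-25 15:49 GCP

Query: 2024-03-25 14:49 UTC
Rule 2/2 (GCP, +01:00): 2023-10-18 10:35 UTC ≤ query < +∞
14·60 + 49 + 60 = 949 min
949 = 0·1440 + 949; 949 = 15·60 + 49 → 15:49, same day
→ 2024-03-25 15:49 GCP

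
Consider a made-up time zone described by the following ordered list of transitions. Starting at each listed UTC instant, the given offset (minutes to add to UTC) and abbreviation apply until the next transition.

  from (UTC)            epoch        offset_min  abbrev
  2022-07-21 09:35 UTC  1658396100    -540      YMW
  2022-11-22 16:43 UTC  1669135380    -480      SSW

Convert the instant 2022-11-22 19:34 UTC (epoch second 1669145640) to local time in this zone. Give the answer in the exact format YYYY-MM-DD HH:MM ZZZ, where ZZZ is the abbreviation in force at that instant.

2022-11-22 11:34 SSW

Query: 2022-11-22 19:34 UTC
Rule 2/2 (SSW, -08:00): 2022-11-22 16:43 UTC ≤ query < +∞
19·60 + 34 - 480 = 694 min
694 = 0·1440 + 694; 694 = 11·60 + 34 → 11:34, same day
→ 2022-11-22 11:34 SSW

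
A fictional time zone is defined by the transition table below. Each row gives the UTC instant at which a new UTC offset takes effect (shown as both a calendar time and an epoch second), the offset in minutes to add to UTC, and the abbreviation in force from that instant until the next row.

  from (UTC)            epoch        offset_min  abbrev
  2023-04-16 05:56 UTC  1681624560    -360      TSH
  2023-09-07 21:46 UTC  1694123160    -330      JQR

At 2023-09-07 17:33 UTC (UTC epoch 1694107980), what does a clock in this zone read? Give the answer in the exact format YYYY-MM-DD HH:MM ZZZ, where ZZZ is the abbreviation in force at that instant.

2023-09-07 11:33 TSH

Query: 2023-09-07 17:33 UTC
Rule 1/2 (TSH, -06:00): 2023-04-16 05:56 UTC ≤ query < 2023-09-07 21:46 UTC
17·60 + 33 - 360 = 693 min
693 = 0·1440 + 693; 693 = 11·60 + 33 → 11:33, same day
→ 2023-09-07 11:33 TSH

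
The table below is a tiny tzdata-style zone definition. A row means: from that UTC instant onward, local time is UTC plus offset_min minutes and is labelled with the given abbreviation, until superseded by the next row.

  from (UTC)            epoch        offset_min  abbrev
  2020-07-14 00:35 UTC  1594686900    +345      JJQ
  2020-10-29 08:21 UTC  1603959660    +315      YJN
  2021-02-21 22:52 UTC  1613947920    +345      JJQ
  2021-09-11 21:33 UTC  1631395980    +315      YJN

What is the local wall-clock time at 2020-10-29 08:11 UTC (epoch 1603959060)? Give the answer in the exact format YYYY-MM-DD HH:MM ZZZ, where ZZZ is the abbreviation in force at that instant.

2020-10-29 13:56 JJQ

Query: 2020-10-29 08:11 UTC
Rule 1/4 (JJQ, +05:45): 2020-07-14 00:35 UTC ≤ query < 2020-10-29 08:21 UTC
8·60 + 11 + 345 = 836 min
836 = 0·1440 + 836; 836 = 13·60 + 56 → 13:56, same day
→ 2020-10-29 13:56 JJQ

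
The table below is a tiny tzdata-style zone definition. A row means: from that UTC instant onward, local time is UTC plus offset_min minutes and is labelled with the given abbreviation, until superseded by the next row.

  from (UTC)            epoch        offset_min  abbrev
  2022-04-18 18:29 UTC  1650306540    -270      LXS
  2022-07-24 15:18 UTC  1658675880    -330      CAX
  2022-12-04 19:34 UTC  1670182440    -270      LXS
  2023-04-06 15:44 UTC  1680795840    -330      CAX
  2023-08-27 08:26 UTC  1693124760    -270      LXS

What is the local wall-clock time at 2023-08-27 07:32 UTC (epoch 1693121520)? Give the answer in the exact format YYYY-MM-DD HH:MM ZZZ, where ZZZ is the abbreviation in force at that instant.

2023-08-27 02:02 CAX

Query: 2023-08-27 07:32 UTC
Rule 4/5 (CAX, -05:30): 2023-04-06 15:44 UTC ≤ query < 2023-08-27 08:26 UTC
7·60 + 32 - 330 = 122 min
122 = 0·1440 + 122; 122 = 2·60 + 2 → 02:02, same day
→ 2023-08-27 02:02 CAX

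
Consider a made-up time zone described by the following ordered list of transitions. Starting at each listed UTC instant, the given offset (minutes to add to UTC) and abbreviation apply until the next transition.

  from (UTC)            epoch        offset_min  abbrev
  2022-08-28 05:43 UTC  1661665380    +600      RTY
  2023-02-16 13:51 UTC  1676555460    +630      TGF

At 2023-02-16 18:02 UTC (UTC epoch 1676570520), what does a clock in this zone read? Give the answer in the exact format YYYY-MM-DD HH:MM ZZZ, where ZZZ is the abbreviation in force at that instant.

2023-02-17 04:32 TGF

Query: 2023-02-16 18:02 UTC
Rule 2/2 (TGF, +10:30): 2023-02-16 13:51 UTC ≤ query < +∞
18·60 + 2 + 630 = 1712 min
1712 = 1·1440 + 272; 272 = 4·60 + 32 → 04:32, 2023-02-16 + 1 day = 2023-02-17
→ 2023-02-17 04:32 TGF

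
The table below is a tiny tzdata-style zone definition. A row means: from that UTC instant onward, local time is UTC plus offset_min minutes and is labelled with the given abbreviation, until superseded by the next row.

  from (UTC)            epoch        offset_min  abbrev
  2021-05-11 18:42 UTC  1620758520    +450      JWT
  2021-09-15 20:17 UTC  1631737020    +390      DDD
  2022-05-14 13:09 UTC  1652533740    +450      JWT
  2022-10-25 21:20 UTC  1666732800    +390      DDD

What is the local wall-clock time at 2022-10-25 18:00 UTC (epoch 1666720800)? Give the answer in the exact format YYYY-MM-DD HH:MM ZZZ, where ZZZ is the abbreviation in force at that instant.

2022-10-26 01:30 JWT

Query: 2022-10-25 18:00 UTC
Rule 3/4 (JWT, +07:30): 2022-05-14 13:09 UTC ≤ query < 2022-10-25 21:20 UTC
18·60 + 0 + 450 = 1530 min
1530 = 1·1440 + 90; 90 = 1·60 + 30 → 01:30, 2022-10-25 + 1 day = 2022-10-26
→ 2022-10-26 01:30 JWT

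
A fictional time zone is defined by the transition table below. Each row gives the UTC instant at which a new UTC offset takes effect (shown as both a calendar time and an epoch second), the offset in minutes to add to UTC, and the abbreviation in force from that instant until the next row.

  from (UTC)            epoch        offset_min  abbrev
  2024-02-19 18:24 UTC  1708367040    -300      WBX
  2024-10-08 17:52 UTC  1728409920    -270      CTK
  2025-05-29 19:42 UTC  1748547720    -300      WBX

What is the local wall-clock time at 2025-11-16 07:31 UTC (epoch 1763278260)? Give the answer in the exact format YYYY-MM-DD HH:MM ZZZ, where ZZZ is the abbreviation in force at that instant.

2025-11-16 02:31 WBX

Query: 2025-11-16 07:31 UTC
Rule 3/3 (WBX, -05:00): 2025-05-29 19:42 UTC ≤ query < +∞
7·60 + 31 - 300 = 151 min
151 = 0·1440 + 151; 151 = 2·60 + 31 → 02:31, same day
→ 2025-11-16 02:31 WBX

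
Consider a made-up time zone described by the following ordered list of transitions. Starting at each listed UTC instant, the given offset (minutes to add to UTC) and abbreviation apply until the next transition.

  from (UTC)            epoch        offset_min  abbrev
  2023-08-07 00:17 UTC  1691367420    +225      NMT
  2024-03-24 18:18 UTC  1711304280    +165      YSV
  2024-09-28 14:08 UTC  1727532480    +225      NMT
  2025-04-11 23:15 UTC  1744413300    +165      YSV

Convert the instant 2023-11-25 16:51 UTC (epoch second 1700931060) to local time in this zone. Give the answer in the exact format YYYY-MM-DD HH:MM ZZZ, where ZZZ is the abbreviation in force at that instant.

2023-11-25 20:36 NMT

Query: 2023-11-25 16:51 UTC
Rule 1/4 (NMT, +03:45): 2023-08-07 00:17 UTC ≤ query < 2024-03-24 18:18 UTC
16·60 + 51 + 225 = 1236 min
1236 = 0·1440 + 1236; 1236 = 20·60 + 36 → 20:36, same day
→ 2023-11-25 20:36 NMT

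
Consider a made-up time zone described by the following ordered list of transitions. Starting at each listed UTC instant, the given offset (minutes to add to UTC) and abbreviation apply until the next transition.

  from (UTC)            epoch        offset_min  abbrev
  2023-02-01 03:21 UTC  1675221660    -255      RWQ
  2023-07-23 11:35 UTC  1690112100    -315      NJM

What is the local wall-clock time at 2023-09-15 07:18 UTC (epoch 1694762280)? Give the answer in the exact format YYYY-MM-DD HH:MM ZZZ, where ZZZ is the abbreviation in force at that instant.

2023-09-15 02:03 NJM

Query: 2023-09-15 07:18 UTC
Rule 2/2 (NJM, -05:15): 2023-07-23 11:35 UTC ≤ query < +∞
7·60 + 18 - 315 = 123 min
123 = 0·1440 + 123; 123 = 2·60 + 3 → 02:03, same day
→ 2023-09-15 02:03 NJM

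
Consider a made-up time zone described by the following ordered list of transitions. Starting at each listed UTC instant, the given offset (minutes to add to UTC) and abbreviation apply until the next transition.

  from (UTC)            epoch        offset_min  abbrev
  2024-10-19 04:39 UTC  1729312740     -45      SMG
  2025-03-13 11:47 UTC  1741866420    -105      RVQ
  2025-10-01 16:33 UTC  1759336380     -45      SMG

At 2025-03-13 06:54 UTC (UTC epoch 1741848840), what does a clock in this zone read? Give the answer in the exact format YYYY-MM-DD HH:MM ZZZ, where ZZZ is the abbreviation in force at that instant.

2025-03-13 06:09 SMG

Query: 2025-03-13 06:54 UTC
Rule 1/3 (SMG, -00:45): 2024-10-19 04:39 UTC ≤ query < 2025-03-13 11:47 UTC
6·60 + 54 - 45 = 369 min
369 = 0·1440 + 369; 369 = 6·60 + 9 → 06:09, same day
→ 2025-03-13 06:09 SMG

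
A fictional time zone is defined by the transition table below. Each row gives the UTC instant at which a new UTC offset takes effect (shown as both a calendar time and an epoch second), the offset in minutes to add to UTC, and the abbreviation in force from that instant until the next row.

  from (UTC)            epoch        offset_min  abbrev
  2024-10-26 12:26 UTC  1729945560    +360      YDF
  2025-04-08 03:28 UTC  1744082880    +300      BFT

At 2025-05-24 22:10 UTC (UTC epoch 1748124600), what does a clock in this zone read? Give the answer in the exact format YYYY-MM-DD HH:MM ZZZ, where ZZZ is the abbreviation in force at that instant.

Query: 2025-05-24 22:10 UTC
Rule 2/2 (BFT, +05:00): 2025-04-08 03:28 UTC ≤ query < +∞
22·60 + 10 + 300 = 1630 min
1630 = 1·1440 + 190; 190 = 3·60 + 10 → 03:10, 2025-05-24 + 1 day = 2025-05-25
→ 2025-05-25 03:10 BFT

2025-05-25 03:10 BFT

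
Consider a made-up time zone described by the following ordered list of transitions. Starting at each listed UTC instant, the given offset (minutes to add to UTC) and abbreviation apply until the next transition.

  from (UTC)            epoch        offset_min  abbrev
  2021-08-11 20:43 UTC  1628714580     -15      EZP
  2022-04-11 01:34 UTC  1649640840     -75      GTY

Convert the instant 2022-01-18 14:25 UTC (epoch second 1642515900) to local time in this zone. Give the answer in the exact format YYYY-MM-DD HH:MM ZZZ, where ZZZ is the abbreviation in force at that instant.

Query: 2022-01-18 14:25 UTC
Rule 1/2 (EZP, -00:15): 2021-08-11 20:43 UTC ≤ query < 2022-04-11 01:34 UTC
14·60 + 25 - 15 = 850 min
850 = 0·1440 + 850; 850 = 14·60 + 10 → 14:10, same day
→ 2022-01-18 14:10 EZP

2022-01-18 14:10 EZP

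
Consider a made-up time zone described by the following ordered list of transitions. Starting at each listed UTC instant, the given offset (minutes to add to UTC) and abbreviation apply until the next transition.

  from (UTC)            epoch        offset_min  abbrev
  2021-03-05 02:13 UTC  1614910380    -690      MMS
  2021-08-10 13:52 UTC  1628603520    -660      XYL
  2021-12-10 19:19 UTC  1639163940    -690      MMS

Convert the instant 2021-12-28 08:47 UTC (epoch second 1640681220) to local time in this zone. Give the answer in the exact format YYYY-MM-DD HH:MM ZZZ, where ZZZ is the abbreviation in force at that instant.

2021-12-27 21:17 MMS

Query: 2021-12-28 08:47 UTC
Rule 3/3 (MMS, -11:30): 2021-12-10 19:19 UTC ≤ query < +∞
8·60 + 47 - 690 = -163 min
-163 = -1·1440 + 1277; 1277 = 21·60 + 17 → 21:17, 2021-12-28 - 1 day = 2021-12-27
→ 2021-12-27 21:17 MMS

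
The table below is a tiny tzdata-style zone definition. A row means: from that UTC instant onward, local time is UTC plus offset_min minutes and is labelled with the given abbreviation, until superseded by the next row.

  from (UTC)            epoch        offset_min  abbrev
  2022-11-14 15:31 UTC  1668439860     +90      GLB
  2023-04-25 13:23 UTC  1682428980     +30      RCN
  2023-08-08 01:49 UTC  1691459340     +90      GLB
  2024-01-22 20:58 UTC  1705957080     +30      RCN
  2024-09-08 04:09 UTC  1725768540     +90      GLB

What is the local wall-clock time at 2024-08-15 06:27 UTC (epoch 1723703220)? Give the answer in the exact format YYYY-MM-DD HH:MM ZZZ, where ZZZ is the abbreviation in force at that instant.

Query: 2024-08-15 06:27 UTC
Rule 4/5 (RCN, +00:30): 2024-01-22 20:58 UTC ≤ query < 2024-09-08 04:09 UTC
6·60 + 27 + 30 = 417 min
417 = 0·1440 + 417; 417 = 6·60 + 57 → 06:57, same day
→ 2024-08-15 06:57 RCN

2024-08-15 06:57 RCN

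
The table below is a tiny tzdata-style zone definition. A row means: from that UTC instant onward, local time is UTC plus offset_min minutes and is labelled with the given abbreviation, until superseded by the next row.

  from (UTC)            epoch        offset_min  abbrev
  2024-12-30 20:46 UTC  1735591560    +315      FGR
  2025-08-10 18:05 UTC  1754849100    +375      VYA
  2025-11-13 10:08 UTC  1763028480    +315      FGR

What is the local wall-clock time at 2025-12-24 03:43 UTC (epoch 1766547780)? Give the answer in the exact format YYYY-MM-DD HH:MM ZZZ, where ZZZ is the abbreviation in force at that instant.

Query: 2025-12-24 03:43 UTC
Rule 3/3 (FGR, +05:15): 2025-11-13 10:08 UTC ≤ query < +∞
3·60 + 43 + 315 = 538 min
538 = 0·1440 + 538; 538 = 8·60 + 58 → 08:58, same day
→ 2025-12-24 08:58 FGR

2025-12-24 08:58 FGR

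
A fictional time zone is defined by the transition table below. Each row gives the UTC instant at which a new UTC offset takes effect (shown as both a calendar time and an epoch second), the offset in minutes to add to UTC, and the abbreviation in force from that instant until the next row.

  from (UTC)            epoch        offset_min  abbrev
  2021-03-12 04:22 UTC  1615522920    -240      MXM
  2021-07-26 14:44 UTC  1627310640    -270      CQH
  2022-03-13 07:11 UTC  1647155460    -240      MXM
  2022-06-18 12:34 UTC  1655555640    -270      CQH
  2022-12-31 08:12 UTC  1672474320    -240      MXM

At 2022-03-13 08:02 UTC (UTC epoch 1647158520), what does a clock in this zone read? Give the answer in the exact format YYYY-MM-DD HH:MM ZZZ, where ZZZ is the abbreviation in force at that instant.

2022-03-13 04:02 MXM

Query: 2022-03-13 08:02 UTC
Rule 3/5 (MXM, -04:00): 2022-03-13 07:11 UTC ≤ query < 2022-06-18 12:34 UTC
8·60 + 2 - 240 = 242 min
242 = 0·1440 + 242; 242 = 4·60 + 2 → 04:02, same day
→ 2022-03-13 04:02 MXM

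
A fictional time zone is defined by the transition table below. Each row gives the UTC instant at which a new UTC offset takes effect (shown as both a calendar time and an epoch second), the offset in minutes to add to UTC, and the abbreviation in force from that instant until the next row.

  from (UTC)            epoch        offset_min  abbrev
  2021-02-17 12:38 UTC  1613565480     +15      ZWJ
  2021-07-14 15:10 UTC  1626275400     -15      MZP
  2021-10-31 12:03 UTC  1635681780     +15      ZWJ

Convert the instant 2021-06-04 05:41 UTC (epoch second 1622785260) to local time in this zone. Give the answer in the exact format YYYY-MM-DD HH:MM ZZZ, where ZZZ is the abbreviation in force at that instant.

Query: 2021-06-04 05:41 UTC
Rule 1/3 (ZWJ, +00:15): 2021-02-17 12:38 UTC ≤ query < 2021-07-14 15:10 UTC
5·60 + 41 + 15 = 356 min
356 = 0·1440 + 356; 356 = 5·60 + 56 → 05:56, same day
→ 2021-06-04 05:56 ZWJ

2021-06-04 05:56 ZWJ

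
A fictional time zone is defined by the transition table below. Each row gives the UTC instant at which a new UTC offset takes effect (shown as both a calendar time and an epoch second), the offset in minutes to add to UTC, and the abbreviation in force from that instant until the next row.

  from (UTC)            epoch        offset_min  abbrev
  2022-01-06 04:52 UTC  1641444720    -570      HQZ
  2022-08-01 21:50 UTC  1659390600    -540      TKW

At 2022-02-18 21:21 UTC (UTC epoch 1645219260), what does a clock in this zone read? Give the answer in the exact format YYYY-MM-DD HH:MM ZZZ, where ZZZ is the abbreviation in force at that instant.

Query: 2022-02-18 21:21 UTC
Rule 1/2 (HQZ, -09:30): 2022-01-06 04:52 UTC ≤ query < 2022-08-01 21:50 UTC
21·60 + 21 - 570 = 711 min
711 = 0·1440 + 711; 711 = 11·60 + 51 → 11:51, same day
→ 2022-02-18 11:51 HQZ

2022-02-18 11:51 HQZ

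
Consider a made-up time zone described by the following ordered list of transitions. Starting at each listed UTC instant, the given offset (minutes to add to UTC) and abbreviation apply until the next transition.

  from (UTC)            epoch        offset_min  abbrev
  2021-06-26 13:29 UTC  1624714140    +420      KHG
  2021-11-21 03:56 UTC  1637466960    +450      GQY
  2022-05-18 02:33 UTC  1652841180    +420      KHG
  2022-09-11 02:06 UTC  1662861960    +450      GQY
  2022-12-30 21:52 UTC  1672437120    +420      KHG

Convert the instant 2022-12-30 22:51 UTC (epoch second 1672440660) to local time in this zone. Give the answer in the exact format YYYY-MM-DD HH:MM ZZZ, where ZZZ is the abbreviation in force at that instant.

2022-12-31 05:51 KHG

Query: 2022-12-30 22:51 UTC
Rule 5/5 (KHG, +07:00): 2022-12-30 21:52 UTC ≤ query < +∞
22·60 + 51 + 420 = 1791 min
1791 = 1·1440 + 351; 351 = 5·60 + 51 → 05:51, 2022-12-30 + 1 day = 2022-12-31
→ 2022-12-31 05:51 KHG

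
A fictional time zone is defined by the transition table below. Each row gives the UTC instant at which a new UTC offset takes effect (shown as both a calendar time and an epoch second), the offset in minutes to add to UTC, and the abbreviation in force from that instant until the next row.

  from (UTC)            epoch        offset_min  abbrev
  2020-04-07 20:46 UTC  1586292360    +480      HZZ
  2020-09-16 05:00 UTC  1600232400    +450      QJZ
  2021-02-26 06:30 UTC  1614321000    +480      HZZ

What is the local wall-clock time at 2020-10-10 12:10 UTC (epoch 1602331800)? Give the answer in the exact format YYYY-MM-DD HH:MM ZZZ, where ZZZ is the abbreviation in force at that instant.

2020-10-10 19:40 QJZ

Query: 2020-10-10 12:10 UTC
Rule 2/3 (QJZ, +07:30): 2020-09-16 05:00 UTC ≤ query < 2021-02-26 06:30 UTC
12·60 + 10 + 450 = 1180 min
1180 = 0·1440 + 1180; 1180 = 19·60 + 40 → 19:40, same day
→ 2020-10-10 19:40 QJZ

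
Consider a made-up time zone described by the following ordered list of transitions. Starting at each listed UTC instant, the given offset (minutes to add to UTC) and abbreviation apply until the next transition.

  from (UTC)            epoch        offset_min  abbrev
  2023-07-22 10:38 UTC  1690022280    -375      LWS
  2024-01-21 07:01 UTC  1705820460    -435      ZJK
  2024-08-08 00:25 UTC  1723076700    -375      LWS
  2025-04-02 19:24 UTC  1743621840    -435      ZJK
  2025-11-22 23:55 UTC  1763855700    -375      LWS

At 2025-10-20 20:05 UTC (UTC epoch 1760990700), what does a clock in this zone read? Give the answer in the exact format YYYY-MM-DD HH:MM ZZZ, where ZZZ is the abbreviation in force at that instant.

Query: 2025-10-20 20:05 UTC
Rule 4/5 (ZJK, -07:15): 2025-04-02 19:24 UTC ≤ query < 2025-11-22 23:55 UTC
20·60 + 5 - 435 = 770 min
770 = 0·1440 + 770; 770 = 12·60 + 50 → 12:50, same day
→ 2025-10-20 12:50 ZJK

2025-10-20 12:50 ZJK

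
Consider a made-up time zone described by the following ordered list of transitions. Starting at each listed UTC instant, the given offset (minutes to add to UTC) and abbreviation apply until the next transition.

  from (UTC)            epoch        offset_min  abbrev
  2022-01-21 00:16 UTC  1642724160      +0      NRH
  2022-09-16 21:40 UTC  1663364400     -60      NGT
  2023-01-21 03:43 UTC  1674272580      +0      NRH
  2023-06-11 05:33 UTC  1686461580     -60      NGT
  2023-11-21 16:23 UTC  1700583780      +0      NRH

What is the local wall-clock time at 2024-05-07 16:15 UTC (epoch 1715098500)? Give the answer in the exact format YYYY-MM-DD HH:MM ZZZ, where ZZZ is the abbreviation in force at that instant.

Query: 2024-05-07 16:15 UTC
Rule 5/5 (NRH, +00:00): 2023-11-21 16:23 UTC ≤ query < +∞
16·60 + 15 + 0 = 975 min
975 = 0·1440 + 975; 975 = 16·60 + 15 → 16:15, same day
→ 2024-05-07 16:15 NRH

2024-05-07 16:15 NRH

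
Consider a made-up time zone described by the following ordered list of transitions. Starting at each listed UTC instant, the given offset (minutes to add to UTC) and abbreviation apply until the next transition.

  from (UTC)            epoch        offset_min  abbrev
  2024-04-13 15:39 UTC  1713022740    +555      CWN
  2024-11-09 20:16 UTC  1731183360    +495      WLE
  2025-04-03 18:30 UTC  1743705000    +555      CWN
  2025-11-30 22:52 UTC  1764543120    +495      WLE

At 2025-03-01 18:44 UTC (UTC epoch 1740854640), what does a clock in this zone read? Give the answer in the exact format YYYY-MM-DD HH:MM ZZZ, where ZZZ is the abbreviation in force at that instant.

2025-03-02 02:59 WLE

Query: 2025-03-01 18:44 UTC
Rule 2/4 (WLE, +08:15): 2024-11-09 20:16 UTC ≤ query < 2025-04-03 18:30 UTC
18·60 + 44 + 495 = 1619 min
1619 = 1·1440 + 179; 179 = 2·60 + 59 → 02:59, 2025-03-01 + 1 day = 2025-03-02
→ 2025-03-02 02:59 WLE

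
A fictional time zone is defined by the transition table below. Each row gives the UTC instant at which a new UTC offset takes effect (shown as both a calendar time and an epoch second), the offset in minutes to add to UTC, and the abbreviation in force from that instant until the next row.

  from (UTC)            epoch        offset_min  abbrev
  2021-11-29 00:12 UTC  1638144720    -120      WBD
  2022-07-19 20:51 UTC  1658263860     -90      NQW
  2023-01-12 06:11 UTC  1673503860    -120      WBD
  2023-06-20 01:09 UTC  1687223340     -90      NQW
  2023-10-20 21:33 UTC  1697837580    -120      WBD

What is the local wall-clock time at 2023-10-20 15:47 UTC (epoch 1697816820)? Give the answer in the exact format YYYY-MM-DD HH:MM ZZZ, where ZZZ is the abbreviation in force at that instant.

2023-10-20 14:17 NQW

Query: 2023-10-20 15:47 UTC
Rule 4/5 (NQW, -01:30): 2023-06-20 01:09 UTC ≤ query < 2023-10-20 21:33 UTC
15·60 + 47 - 90 = 857 min
857 = 0·1440 + 857; 857 = 14·60 + 17 → 14:17, same day
→ 2023-10-20 14:17 NQW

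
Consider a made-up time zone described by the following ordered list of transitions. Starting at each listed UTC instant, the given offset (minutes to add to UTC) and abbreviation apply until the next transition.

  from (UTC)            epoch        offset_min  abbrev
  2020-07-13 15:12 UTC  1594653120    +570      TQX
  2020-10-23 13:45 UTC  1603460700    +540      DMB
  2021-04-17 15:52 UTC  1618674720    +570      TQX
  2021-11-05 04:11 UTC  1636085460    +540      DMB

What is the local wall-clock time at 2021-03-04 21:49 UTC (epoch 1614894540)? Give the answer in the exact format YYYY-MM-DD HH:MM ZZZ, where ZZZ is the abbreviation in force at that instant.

2021-03-05 06:49 DMB

Query: 2021-03-04 21:49 UTC
Rule 2/4 (DMB, +09:00): 2020-10-23 13:45 UTC ≤ query < 2021-04-17 15:52 UTC
21·60 + 49 + 540 = 1849 min
1849 = 1·1440 + 409; 409 = 6·60 + 49 → 06:49, 2021-03-04 + 1 day = 2021-03-05
→ 2021-03-05 06:49 DMB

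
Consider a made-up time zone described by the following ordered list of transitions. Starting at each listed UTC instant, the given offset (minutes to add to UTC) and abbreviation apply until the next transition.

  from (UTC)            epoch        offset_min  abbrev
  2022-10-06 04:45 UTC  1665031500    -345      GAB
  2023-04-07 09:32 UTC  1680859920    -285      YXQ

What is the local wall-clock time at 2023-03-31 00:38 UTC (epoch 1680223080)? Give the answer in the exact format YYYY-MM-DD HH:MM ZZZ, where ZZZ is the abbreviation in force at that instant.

Query: 2023-03-31 00:38 UTC
Rule 1/2 (GAB, -05:45): 2022-10-06 04:45 UTC ≤ query < 2023-04-07 09:32 UTC
0·60 + 38 - 345 = -307 min
-307 = -1·1440 + 1133; 1133 = 18·60 + 53 → 18:53, 2023-03-31 - 1 day = 2023-03-30
→ 2023-03-30 18:53 GAB

2023-03-30 18:53 GAB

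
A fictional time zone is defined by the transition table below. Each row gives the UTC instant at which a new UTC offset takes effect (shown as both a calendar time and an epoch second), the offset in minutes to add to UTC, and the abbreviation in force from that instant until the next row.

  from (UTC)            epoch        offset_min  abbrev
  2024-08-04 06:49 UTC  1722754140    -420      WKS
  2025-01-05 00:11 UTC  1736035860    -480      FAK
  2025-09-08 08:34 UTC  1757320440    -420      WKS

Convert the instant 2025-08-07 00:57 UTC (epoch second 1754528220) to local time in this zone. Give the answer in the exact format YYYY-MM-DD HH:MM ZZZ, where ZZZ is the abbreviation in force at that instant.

2025-08-06 16:57 FAK

Query: 2025-08-07 00:57 UTC
Rule 2/3 (FAK, -08:00): 2025-01-05 00:11 UTC ≤ query < 2025-09-08 08:34 UTC
0·60 + 57 - 480 = -423 min
-423 = -1·1440 + 1017; 1017 = 16·60 + 57 → 16:57, 2025-08-07 - 1 day = 2025-08-06
→ 2025-08-06 16:57 FAK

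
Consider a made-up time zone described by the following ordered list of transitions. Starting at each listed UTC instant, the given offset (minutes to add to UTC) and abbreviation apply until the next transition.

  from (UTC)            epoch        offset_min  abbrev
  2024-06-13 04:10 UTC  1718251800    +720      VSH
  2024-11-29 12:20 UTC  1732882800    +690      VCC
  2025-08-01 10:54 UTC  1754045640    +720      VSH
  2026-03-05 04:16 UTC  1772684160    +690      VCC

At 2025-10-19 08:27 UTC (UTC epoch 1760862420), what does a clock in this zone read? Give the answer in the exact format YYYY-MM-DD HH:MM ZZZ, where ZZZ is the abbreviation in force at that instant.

2025-10-19 20:27 VSH

Query: 2025-10-19 08:27 UTC
Rule 3/4 (VSH, +12:00): 2025-08-01 10:54 UTC ≤ query < 2026-03-05 04:16 UTC
8·60 + 27 + 720 = 1227 min
1227 = 0·1440 + 1227; 1227 = 20·60 + 27 → 20:27, same day
→ 2025-10-19 20:27 VSH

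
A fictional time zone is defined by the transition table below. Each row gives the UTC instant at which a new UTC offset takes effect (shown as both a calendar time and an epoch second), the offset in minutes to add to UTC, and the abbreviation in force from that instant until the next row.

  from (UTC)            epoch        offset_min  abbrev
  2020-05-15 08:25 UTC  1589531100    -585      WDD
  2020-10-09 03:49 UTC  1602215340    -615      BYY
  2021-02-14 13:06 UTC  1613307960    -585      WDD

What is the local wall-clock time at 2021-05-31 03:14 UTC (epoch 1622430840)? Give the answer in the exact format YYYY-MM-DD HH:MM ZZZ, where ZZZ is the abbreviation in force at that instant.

2021-05-30 17:29 WDD

Query: 2021-05-31 03:14 UTC
Rule 3/3 (WDD, -09:45): 2021-02-14 13:06 UTC ≤ query < +∞
3·60 + 14 - 585 = -391 min
-391 = -1·1440 + 1049; 1049 = 17·60 + 29 → 17:29, 2021-05-31 - 1 day = 2021-05-30
→ 2021-05-30 17:29 WDD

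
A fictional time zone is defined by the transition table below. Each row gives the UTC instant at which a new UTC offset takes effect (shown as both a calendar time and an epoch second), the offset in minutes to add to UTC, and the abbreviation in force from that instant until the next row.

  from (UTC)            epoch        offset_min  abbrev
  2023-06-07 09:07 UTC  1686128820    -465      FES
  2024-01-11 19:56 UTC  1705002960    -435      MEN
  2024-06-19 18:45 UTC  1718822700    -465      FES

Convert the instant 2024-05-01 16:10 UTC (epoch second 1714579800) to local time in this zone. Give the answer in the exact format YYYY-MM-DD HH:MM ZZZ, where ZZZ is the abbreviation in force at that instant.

2024-05-01 08:55 MEN

Query: 2024-05-01 16:10 UTC
Rule 2/3 (MEN, -07:15): 2024-01-11 19:56 UTC ≤ query < 2024-06-19 18:45 UTC
16·60 + 10 - 435 = 535 min
535 = 0·1440 + 535; 535 = 8·60 + 55 → 08:55, same day
→ 2024-05-01 08:55 MEN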